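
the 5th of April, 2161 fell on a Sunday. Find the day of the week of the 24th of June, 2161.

April 2161: 30 − 5 = 25 days remain.
Then May (31): 31 days.
June 1–24, 2161: 24 days.
Total: 25 + 31 + 24 = 80 days.
80 mod 7 = 3, so 3 days after Sunday is Wednesday.

Wednesday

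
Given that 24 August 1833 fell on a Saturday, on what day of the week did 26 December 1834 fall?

Friday

August 24, 1833 → August 24, 1834: 365 days.
August 1834: 31 − 24 = 7 days remain.
Then September (30), October (31), November (30): 30 + 31 + 30 = 91 days.
December 1–26, 1834: 26 days.
Residual: 124 days.
Total: 489 days.
489 mod 7 = 6, so 6 days after Saturday is Friday.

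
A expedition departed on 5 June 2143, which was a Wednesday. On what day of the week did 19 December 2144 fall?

Saturday

June 2143: 30 − 5 = 25 days remain.
Then 17 full months totalling 519 days.
December 1–19, 2144: 19 days.
Total: 25 + 519 + 19 = 563 days.
563 mod 7 = 3, so 3 days after Wednesday is Saturday.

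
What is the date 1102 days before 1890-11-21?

1887-11-15

Count 1102 days before November 21, 1890:
Day-of-year of November 15, 1887: 319.
Day-of-year of November 21, 1890: 325.
1887 has 365 days, so 365 − 319 = 46 days remain in 1887.
Full years: 1888: 366; 1889: 365. Sum = 731.
Total: 46 + 731 + 325 = 1102 days.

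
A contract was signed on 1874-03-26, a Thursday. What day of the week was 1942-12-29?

From March 26, 1874 to March 26, 1942: 68 years, of which 16 contain a Feb 29 — 52×365 + 16×366 = 24836 days.
(1900 is not a leap year (divisible by 100 but not 400).)
March 1942: 31 − 26 = 5 days remain.
Then April (30), May (31), June (30), July (31), August (31), September (30), October (31), November (30): 30 + 31 + 30 + 31 + 31 + 30 + 31 + 30 = 244 days.
December 1–29, 1942: 29 days.
Residual: 278 days.
Total: 25114 days.
25114 mod 7 = 5, so 5 days after Thursday is Tuesday.

Tuesday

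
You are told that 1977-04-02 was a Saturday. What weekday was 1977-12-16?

Friday

April 1977: 30 − 2 = 28 days remain.
Then May (31), June (30), July (31), August (31), September (30), October (31), November (30): 31 + 30 + 31 + 31 + 30 + 31 + 30 = 214 days.
December 1–16, 1977: 16 days.
Total: 28 + 214 + 16 = 258 days.
258 mod 7 = 6, so 6 days after Saturday is Friday.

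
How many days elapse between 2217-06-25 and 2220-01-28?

Day-of-year of June 25, 2217: 176.
Day-of-year of January 28, 2220: 28.
2217 has 365 days, so 365 − 176 = 189 days remain in 2217.
Full years: 2218: 365; 2219: 365. Sum = 730.
Total: 189 + 730 + 28 = 947 days.

947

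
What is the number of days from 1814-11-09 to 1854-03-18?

From November 9, 1814 to November 9, 1853: 39 years, of which 10 contain a Feb 29 — 29×365 + 10×366 = 14245 days.
November 1853: 30 − 9 = 21 days remain.
Then December (31), January (31), February 1854 (28): 31 + 31 + 28 = 90 days.
March 1–18, 1854: 18 days.
Residual: 129 days.
Total: 14374 days.

14374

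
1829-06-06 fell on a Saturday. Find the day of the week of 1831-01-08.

June 6, 1829 → June 6, 1830: 365 days.
June 1830: 30 − 6 = 24 days remain.
Then July (31), August (31), September (30), October (31), November (30), December (31): 31 + 31 + 30 + 31 + 30 + 31 = 184 days.
January 1–8, 1831: 8 days.
Residual: 216 days.
Total: 581 days.
581 is a multiple of 7, so 1831-01-08 falls on the same weekday: Saturday.

Saturday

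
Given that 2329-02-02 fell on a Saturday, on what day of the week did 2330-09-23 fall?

February 2329: 28 − 2 = 26 days remain (2329 is not a leap year, so February has 28 days).
Then 18 full months totalling 549 days.
September 1–23, 2330: 23 days.
Total: 26 + 549 + 23 = 598 days.
598 mod 7 = 3, so 3 days after Saturday is Tuesday.

Tuesday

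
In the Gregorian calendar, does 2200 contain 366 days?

No

2200 is not a leap year (divisible by 100 but not 400).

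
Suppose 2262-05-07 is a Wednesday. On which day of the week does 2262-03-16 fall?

Count forward from the earlier date (March 16, 2262) to the later (May 7, 2262):
March 2262: 31 − 16 = 15 days remain.
Then April (30): 30 days.
May 1–7, 2262: 7 days.
Total: 15 + 30 + 7 = 52 days.
52 mod 7 = 3, so 3 days before Wednesday is Sunday.

Sunday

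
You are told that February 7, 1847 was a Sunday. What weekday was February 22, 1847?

Within February 1847: 22 − 7 = 15 days.
15 mod 7 = 1, so 1 day after Sunday is Monday.

Monday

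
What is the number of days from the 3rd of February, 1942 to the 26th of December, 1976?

From February 3, 1942 to February 3, 1976: 34 years, of which 8 contain a Feb 29 — 26×365 + 8×366 = 12418 days.
February 1976: 29 − 3 = 26 days remain (1976 is a leap year, so February has 29 days).
Then 9 full months totalling 275 days.
December 1–26, 1976: 26 days.
Residual: 327 days.
Total: 12745 days.

12745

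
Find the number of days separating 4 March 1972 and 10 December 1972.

281

March 1972: 31 − 4 = 27 days remain.
Then April (30), May (31), June (30), July (31), August (31), September (30), October (31), November (30): 30 + 31 + 30 + 31 + 31 + 30 + 31 + 30 = 244 days.
December 1–10, 1972: 10 days.
Total: 27 + 244 + 10 = 281 days.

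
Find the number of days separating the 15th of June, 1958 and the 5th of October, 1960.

843

June 15, 1958 → June 15, 1959: 365 days.
June 15, 1959 → June 15, 1960: 366 days (1960 is a leap year).
June 1960: 30 − 15 = 15 days remain.
Then July (31), August (31), September (30): 31 + 31 + 30 = 92 days.
October 1–5, 1960: 5 days.
Residual: 112 days.
Total: 843 days.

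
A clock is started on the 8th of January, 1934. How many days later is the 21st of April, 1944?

Day-of-year of January 8, 1934: 8.
Day-of-year of April 21, 1944: 112.
1934 has 365 days, so 365 − 8 = 357 days remain in 1934.
Full years 1935–1943: 7 common + 2 leap = 7×365 + 2×366 = 3287 days.
Total: 357 + 3287 + 112 = 3756 days.

3756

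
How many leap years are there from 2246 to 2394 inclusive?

36

Years divisible by 4: 2248, 2252, …, 2392 — 37 in all.
Of these, 2300 is divisible by 100 but not 400, so not leap.
Leap years: 37 − 1 = 36.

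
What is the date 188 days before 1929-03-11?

1928-09-04

Count 188 days before March 11, 1929:
September 1928: 30 − 4 = 26 days remain.
Then October (31), November (30), December (31), January (31), February 1929 (28): 31 + 30 + 31 + 31 + 28 = 151 days.
March 1–11, 1929: 11 days.
Total: 26 + 151 + 11 = 188 days.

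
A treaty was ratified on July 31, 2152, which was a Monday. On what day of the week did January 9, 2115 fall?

Wednesday

Count forward from the earlier date (January 9, 2115) to the later (July 31, 2152):
From January 9, 2115 to January 9, 2152: 37 years, of which 9 contain a Feb 29 — 28×365 + 9×366 = 13514 days.
January 2152: 31 − 9 = 22 days remain.
Then February 2152 (29), March (31), April (30), May (31), June (30): 29 + 31 + 30 + 31 + 30 = 151 days.
July 1–31, 2152: 31 days.
Residual: 204 days.
Total: 13718 days.
13718 mod 7 = 5, so 5 days before Monday is Wednesday.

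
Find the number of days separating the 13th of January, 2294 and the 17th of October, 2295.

642

Day-of-year of January 13, 2294: 13.
Day-of-year of October 17, 2295: 290.
2294 has 365 days, so 365 − 13 = 352 days remain in 2294.
Total: 352 + 290 = 642 days.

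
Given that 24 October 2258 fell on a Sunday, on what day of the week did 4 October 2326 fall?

Day-of-year of October 24, 2258: 297.
Day-of-year of October 4, 2326: 277.
2258 has 365 days, so 365 − 297 = 68 days remain in 2258.
Full years 2259–2325: 51 common + 16 leap = 51×365 + 16×366 = 24471 days.
Total: 68 + 24471 + 277 = 24816 days.
24816 mod 7 = 1, so 1 day after Sunday is Monday.

Monday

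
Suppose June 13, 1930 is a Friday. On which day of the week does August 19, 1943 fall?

From June 13, 1930 to June 13, 1943: 13 years, of which 3 contain a Feb 29 — 10×365 + 3×366 = 4748 days.
June 1943: 30 − 13 = 17 days remain.
Then July (31): 31 days.
August 1–19, 1943: 19 days.
Residual: 67 days.
Total: 4815 days.
4815 mod 7 = 6, so 6 days after Friday is Thursday.

Thursday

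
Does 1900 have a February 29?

No

1900 is not a leap year (divisible by 100 but not 400).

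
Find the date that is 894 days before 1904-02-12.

1901-09-01

Count 894 days before February 12, 1904:
Day-of-year of September 1, 1901: 244.
Day-of-year of February 12, 1904: 43.
1901 has 365 days, so 365 − 244 = 121 days remain in 1901.
Full years: 1902: 365; 1903: 365. Sum = 730.
Total: 121 + 730 + 43 = 894 days.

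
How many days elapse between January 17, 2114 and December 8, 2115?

Day-of-year of January 17, 2114: 17.
Day-of-year of December 8, 2115: 342.
2114 has 365 days, so 365 − 17 = 348 days remain in 2114.
Total: 348 + 342 = 690 days.

690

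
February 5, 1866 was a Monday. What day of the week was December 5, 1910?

Day-of-year of February 5, 1866: 36.
Day-of-year of December 5, 1910: 339.
1866 has 365 days, so 365 − 36 = 329 days remain in 1866.
Full years 1867–1909: 33 common + 10 leap = 33×365 + 10×366 = 15705 days.
Total: 329 + 15705 + 339 = 16373 days.
16373 is a multiple of 7, so December 5, 1910 falls on the same weekday: Monday.

Monday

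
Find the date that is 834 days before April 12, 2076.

December 30, 2073

Count 834 days before April 12, 2076:
December 30, 2073 → December 30, 2074: 365 days.
December 30, 2074 → December 30, 2075: 365 days.
December 2075: 31 − 30 = 1 day remains.
Then January (31), February 2076 (29), March (31): 31 + 29 + 31 = 91 days.
April 1–12, 2076: 12 days.
Residual: 104 days.
Total: 834 days.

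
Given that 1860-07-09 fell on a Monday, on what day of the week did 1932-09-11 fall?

Day-of-year of July 9, 1860: 191.
Day-of-year of September 11, 1932: 255.
1860 has 366 days, so 366 − 191 = 175 days remain in 1860.
Full years 1861–1931: 55 common + 16 leap = 55×365 + 16×366 = 25931 days.
Total: 175 + 25931 + 255 = 26361 days.
26361 mod 7 = 6, so 6 days after Monday is Sunday.

Sunday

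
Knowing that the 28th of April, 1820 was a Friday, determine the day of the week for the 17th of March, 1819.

Wednesday

Count forward from the earlier date (March 17, 1819) to the later (April 28, 1820):
March 17, 1819 → March 17, 1820: 366 days (1820 is a leap year).
March 1820: 31 − 17 = 14 days remain.
April 1–28, 1820: 28 days.
Residual: 42 days.
Total: 408 days.
408 mod 7 = 2, so 2 days before Friday is Wednesday.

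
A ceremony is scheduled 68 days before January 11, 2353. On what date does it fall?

November 4, 2352

Count 68 days before January 11, 2353:
Day-of-year of November 4, 2352: 309.
Day-of-year of January 11, 2353: 11.
2352 has 366 days, so 366 − 309 = 57 days remain in 2352.
Total: 57 + 11 = 68 days.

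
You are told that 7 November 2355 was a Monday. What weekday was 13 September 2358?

Saturday

November 7, 2355 → November 7, 2356: 366 days (2356 is a leap year).
November 7, 2356 → November 7, 2357: 365 days.
November 2357: 30 − 7 = 23 days remain.
Then 9 full months totalling 274 days.
September 1–13, 2358: 13 days.
Residual: 310 days.
Total: 1041 days.
1041 mod 7 = 5, so 5 days after Monday is Saturday.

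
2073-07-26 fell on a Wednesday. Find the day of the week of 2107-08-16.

Day-of-year of July 26, 2073: 207.
Day-of-year of August 16, 2107: 228.
2073 has 365 days, so 365 − 207 = 158 days remain in 2073.
Full years 2074–2106: 26 common + 7 leap = 26×365 + 7×366 = 12052 days.
Total: 158 + 12052 + 228 = 12438 days.
12438 mod 7 = 6, so 6 days after Wednesday is Tuesday.

Tuesday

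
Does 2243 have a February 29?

2243 is not a leap year.

No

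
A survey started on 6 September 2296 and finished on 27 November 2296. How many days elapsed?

September 2296: 30 − 6 = 24 days remain.
Then October (31): 31 days.
November 1–27, 2296: 27 days.
Total: 24 + 31 + 27 = 82 days.

82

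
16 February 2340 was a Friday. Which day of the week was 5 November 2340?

February 2340: 29 − 16 = 13 days remain (2340 is a leap year, so February has 29 days).
Then March (31), April (30), May (31), June (30), July (31), August (31), September (30), October (31): 31 + 30 + 31 + 30 + 31 + 31 + 30 + 31 = 245 days.
November 1–5, 2340: 5 days.
Total: 13 + 245 + 5 = 263 days.
263 mod 7 = 4, so 4 days after Friday is Tuesday.

Tuesday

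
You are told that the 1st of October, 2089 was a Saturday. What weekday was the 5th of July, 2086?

Friday

Count forward from the earlier date (July 5, 2086) to the later (October 1, 2089):
Day-of-year of July 5, 2086: 186.
Day-of-year of October 1, 2089: 274.
2086 has 365 days, so 365 − 186 = 179 days remain in 2086.
Full years: 2087: 365; 2088: 366. Sum = 731.
Total: 179 + 731 + 274 = 1184 days.
1184 mod 7 = 1, so 1 day before Saturday is Friday.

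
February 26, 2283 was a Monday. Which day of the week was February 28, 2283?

Wednesday

Within February 2283: 28 − 26 = 2 days.
2 mod 7 = 2, so 2 days after Monday is Wednesday.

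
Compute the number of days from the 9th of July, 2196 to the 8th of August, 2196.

July 2196: 31 − 9 = 22 days remain.
August 1–8, 2196: 8 days.
Total: 22 + 8 = 30 days.

30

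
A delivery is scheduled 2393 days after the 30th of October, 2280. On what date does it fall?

the 20th of May, 2287

Count 2393 days after October 30, 2280:
October 30, 2280 → October 30, 2281: 365 days.
October 30, 2281 → October 30, 2282: 365 days.
October 30, 2282 → October 30, 2283: 365 days.
October 30, 2283 → October 30, 2284: 366 days (2284 is a leap year).
October 30, 2284 → October 30, 2285: 365 days.
October 30, 2285 → October 30, 2286: 365 days.
October 2286: 31 − 30 = 1 day remains.
Then November (30), December (31), January (31), February 2287 (28), March (31), April (30): 30 + 31 + 31 + 28 + 31 + 30 = 181 days.
May 1–20, 2287: 20 days.
Residual: 202 days.
Total: 2393 days.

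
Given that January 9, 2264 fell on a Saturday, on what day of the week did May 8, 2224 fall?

Count forward from the earlier date (May 8, 2224) to the later (January 9, 2264):
From May 8, 2224 to May 8, 2263: 39 years, of which 9 contain a Feb 29 — 30×365 + 9×366 = 14244 days.
May 2263: 31 − 8 = 23 days remain.
Then June (30), July (31), August (31), September (30), October (31), November (30), December (31): 30 + 31 + 31 + 30 + 31 + 30 + 31 = 214 days.
January 1–9, 2264: 9 days.
Residual: 246 days.
Total: 14490 days.
14490 is a multiple of 7, so May 8, 2224 falls on the same weekday: Saturday.

Saturday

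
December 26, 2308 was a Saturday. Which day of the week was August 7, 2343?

From December 26, 2308 to December 26, 2342: 34 years, of which 8 contain a Feb 29 — 26×365 + 8×366 = 12418 days.
December 2342: 31 − 26 = 5 days remain.
Then January (31), February 2343 (28), March (31), April (30), May (31), June (30), July (31): 31 + 28 + 31 + 30 + 31 + 30 + 31 = 212 days.
August 1–7, 2343: 7 days.
Residual: 224 days.
Total: 12642 days.
12642 is a multiple of 7, so August 7, 2343 falls on the same weekday: Saturday.

Saturday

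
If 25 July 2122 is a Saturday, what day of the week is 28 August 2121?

Count forward from the earlier date (August 28, 2121) to the later (July 25, 2122):
August 2121: 31 − 28 = 3 days remain.
Then 10 full months totalling 303 days.
July 1–25, 2122: 25 days.
Residual: 331 days.
Total: 331 days.
331 mod 7 = 2, so 2 days before Saturday is Thursday.

Thursday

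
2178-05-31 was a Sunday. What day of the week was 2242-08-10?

From May 31, 2178 to May 31, 2242: 64 years, of which 15 contain a Feb 29 — 49×365 + 15×366 = 23375 days.
(2200 is not a leap year (divisible by 100 but not 400).)
May 2242: 31 − 31 = 0 days remain.
Then June (30), July (31): 30 + 31 = 61 days.
August 1–10, 2242: 10 days.
Residual: 71 days.
Total: 23446 days.
23446 mod 7 = 3, so 3 days after Sunday is Wednesday.

Wednesday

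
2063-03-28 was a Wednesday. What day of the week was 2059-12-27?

Saturday

Count forward from the earlier date (December 27, 2059) to the later (March 28, 2063):
December 27, 2059 → December 27, 2060: 366 days (2060 is a leap year).
December 27, 2060 → December 27, 2061: 365 days.
December 27, 2061 → December 27, 2062: 365 days.
December 2062: 31 − 27 = 4 days remain.
Then January (31), February 2063 (28): 31 + 28 = 59 days.
March 1–28, 2063: 28 days.
Residual: 91 days.
Total: 1187 days.
1187 mod 7 = 4, so 4 days before Wednesday is Saturday.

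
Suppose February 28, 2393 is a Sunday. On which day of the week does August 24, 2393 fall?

Tuesday

February 2393: 28 − 28 = 0 days remain (2393 is not a leap year, so February has 28 days).
Then March (31), April (30), May (31), June (30), July (31): 31 + 30 + 31 + 30 + 31 = 153 days.
August 1–24, 2393: 24 days.
Total: 0 + 153 + 24 = 177 days.
177 mod 7 = 2, so 2 days after Sunday is Tuesday.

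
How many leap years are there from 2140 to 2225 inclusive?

21

Years divisible by 4: 2140, 2144, …, 2224 — 22 in all.
Of these, 2200 is divisible by 100 but not 400, so not leap.
Leap years: 22 − 1 = 21.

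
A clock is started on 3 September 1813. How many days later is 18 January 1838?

Day-of-year of September 3, 1813: 246.
Day-of-year of January 18, 1838: 18.
1813 has 365 days, so 365 − 246 = 119 days remain in 1813.
Full years 1814–1837: 18 common + 6 leap = 18×365 + 6×366 = 8766 days.
Total: 119 + 8766 + 18 = 8903 days.

8903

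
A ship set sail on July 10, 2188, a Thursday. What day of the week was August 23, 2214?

Day-of-year of July 10, 2188: 192.
Day-of-year of August 23, 2214: 235.
2188 has 366 days, so 366 − 192 = 174 days remain in 2188.
Full years 2189–2213: 20 common + 5 leap = 20×365 + 5×366 = 9130 days.
Total: 174 + 9130 + 235 = 9539 days.
9539 mod 7 = 5, so 5 days after Thursday is Tuesday.

Tuesday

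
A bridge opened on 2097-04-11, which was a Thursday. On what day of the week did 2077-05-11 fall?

Tuesday

Count forward from the earlier date (May 11, 2077) to the later (April 11, 2097):
Day-of-year of May 11, 2077: 131.
Day-of-year of April 11, 2097: 101.
2077 has 365 days, so 365 − 131 = 234 days remain in 2077.
Full years 2078–2096: 14 common + 5 leap = 14×365 + 5×366 = 6940 days.
Total: 234 + 6940 + 101 = 7275 days.
7275 mod 7 = 2, so 2 days before Thursday is Tuesday.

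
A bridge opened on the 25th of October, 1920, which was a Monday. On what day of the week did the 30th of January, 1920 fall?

Friday

Count forward from the earlier date (January 30, 1920) to the later (October 25, 1920):
January 1920: 31 − 30 = 1 day remains.
Then February 1920 (29), March (31), April (30), May (31), June (30), July (31), August (31), September (30): 29 + 31 + 30 + 31 + 30 + 31 + 31 + 30 = 243 days.
October 1–25, 1920: 25 days.
Total: 1 + 243 + 25 = 269 days.
269 mod 7 = 3, so 3 days before Monday is Friday.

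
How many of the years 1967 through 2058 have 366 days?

23

Years divisible by 4: 1968, 1972, …, 2056 — 23 in all.
2000 is divisible by 400, so still leap.
No century exceptions apply. Count: 23.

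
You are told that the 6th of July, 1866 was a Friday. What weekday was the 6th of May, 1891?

Wednesday

From July 6, 1866 to July 6, 1890: 24 years, of which 6 contain a Feb 29 — 18×365 + 6×366 = 8766 days.
July 1890: 31 − 6 = 25 days remain.
Then 9 full months totalling 273 days.
May 1–6, 1891: 6 days.
Residual: 304 days.
Total: 9070 days.
9070 mod 7 = 5, so 5 days after Friday is Wednesday.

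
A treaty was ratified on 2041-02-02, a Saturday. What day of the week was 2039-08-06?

Saturday

Count forward from the earlier date (August 6, 2039) to the later (February 2, 2041):
Day-of-year of August 6, 2039: 218.
Day-of-year of February 2, 2041: 33.
2039 has 365 days, so 365 − 218 = 147 days remain in 2039.
Full years: 2040: 366. Sum = 366.
Total: 147 + 366 + 33 = 546 days.
546 is a multiple of 7, so 2039-08-06 falls on the same weekday: Saturday.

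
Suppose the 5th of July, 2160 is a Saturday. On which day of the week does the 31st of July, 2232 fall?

From July 5, 2160 to July 5, 2232: 72 years, of which 17 contain a Feb 29 — 55×365 + 17×366 = 26297 days.
(2200 is not a leap year (divisible by 100 but not 400).)
Within July 2232: 31 − 5 = 26 days.
Total: 26323 days.
26323 mod 7 = 3, so 3 days after Saturday is Tuesday.

Tuesday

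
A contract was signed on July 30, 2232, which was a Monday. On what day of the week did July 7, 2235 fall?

July 30, 2232 → July 30, 2233: 365 days.
July 30, 2233 → July 30, 2234: 365 days.
July 2234: 31 − 30 = 1 day remains.
Then 11 full months totalling 334 days.
July 1–7, 2235: 7 days.
Residual: 342 days.
Total: 1072 days.
1072 mod 7 = 1, so 1 day after Monday is Tuesday.

Tuesday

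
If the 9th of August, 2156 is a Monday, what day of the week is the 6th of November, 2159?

Tuesday

Day-of-year of August 9, 2156: 222.
Day-of-year of November 6, 2159: 310.
2156 has 366 days, so 366 − 222 = 144 days remain in 2156.
Full years: 2157: 365; 2158: 365. Sum = 730.
Total: 144 + 730 + 310 = 1184 days.
1184 mod 7 = 1, so 1 day after Monday is Tuesday.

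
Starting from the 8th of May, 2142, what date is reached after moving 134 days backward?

the 25th of December, 2141

Count 134 days before May 8, 2142:
Day-of-year of December 25, 2141: 359.
Day-of-year of May 8, 2142: 128.
2141 has 365 days, so 365 − 359 = 6 days remain in 2141.
Total: 6 + 128 = 134 days.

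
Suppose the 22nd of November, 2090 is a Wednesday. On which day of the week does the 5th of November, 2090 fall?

Count forward from the earlier date (November 5, 2090) to the later (November 22, 2090):
Within November 2090: 22 − 5 = 17 days.
17 mod 7 = 3, so 3 days before Wednesday is Sunday.

Sunday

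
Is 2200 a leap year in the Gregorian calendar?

No

2200 is not a leap year (divisible by 100 but not 400).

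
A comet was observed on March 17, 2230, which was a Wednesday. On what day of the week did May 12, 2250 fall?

From March 17, 2230 to March 17, 2250: 20 years, of which 5 contain a Feb 29 — 15×365 + 5×366 = 7305 days.
March 2250: 31 − 17 = 14 days remain.
Then April (30): 30 days.
May 1–12, 2250: 12 days.
Residual: 56 days.
Total: 7361 days.
7361 mod 7 = 4, so 4 days after Wednesday is Sunday.

Sunday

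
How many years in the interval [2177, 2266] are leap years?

Years divisible by 4: 2180, 2184, …, 2264 — 22 in all.
Of these, 2200 is divisible by 100 but not 400, so not leap.
Leap years: 22 − 1 = 21.

21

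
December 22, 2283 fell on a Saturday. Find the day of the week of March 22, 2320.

Day-of-year of December 22, 2283: 356.
Day-of-year of March 22, 2320: 82.
2283 has 365 days, so 365 − 356 = 9 days remain in 2283.
Full years 2284–2319: 28 common + 8 leap = 28×365 + 8×366 = 13148 days.
Total: 9 + 13148 + 82 = 13239 days.
13239 mod 7 = 2, so 2 days after Saturday is Monday.

Monday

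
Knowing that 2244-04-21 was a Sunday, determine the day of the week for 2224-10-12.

Count forward from the earlier date (October 12, 2224) to the later (April 21, 2244):
From October 12, 2224 to October 12, 2243: 19 years, of which 4 contain a Feb 29 — 15×365 + 4×366 = 6939 days.
October 2243: 31 − 12 = 19 days remain.
Then November (30), December (31), January (31), February 2244 (29), March (31): 30 + 31 + 31 + 29 + 31 = 152 days.
April 1–21, 2244: 21 days.
Residual: 192 days.
Total: 7131 days.
7131 mod 7 = 5, so 5 days before Sunday is Tuesday.

Tuesday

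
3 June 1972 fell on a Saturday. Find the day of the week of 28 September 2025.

Day-of-year of June 3, 1972: 155.
Day-of-year of September 28, 2025: 271.
1972 has 366 days, so 366 − 155 = 211 days remain in 1972.
Full years 1973–2024: 39 common + 13 leap = 39×365 + 13×366 = 18993 days.
Total: 211 + 18993 + 271 = 19475 days.
19475 mod 7 = 1, so 1 day after Saturday is Sunday.

Sunday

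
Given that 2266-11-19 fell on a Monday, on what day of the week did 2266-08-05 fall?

Count forward from the earlier date (August 5, 2266) to the later (November 19, 2266):
August 2266: 31 − 5 = 26 days remain.
Then September (30), October (31): 30 + 31 = 61 days.
November 1–19, 2266: 19 days.
Total: 26 + 61 + 19 = 106 days.
106 mod 7 = 1, so 1 day before Monday is Sunday.

Sunday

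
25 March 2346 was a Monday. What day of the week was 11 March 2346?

Monday

Count forward from the earlier date (March 11, 2346) to the later (March 25, 2346):
Within March 2346: 25 − 11 = 14 days.
14 is a multiple of 7, so 11 March 2346 falls on the same weekday: Monday.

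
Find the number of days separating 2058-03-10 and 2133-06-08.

Day-of-year of March 10, 2058: 69.
Day-of-year of June 8, 2133: 159.
2058 has 365 days, so 365 − 69 = 296 days remain in 2058.
Full years 2059–2132: 56 common + 18 leap = 56×365 + 18×366 = 27028 days.
Total: 296 + 27028 + 159 = 27483 days.

27483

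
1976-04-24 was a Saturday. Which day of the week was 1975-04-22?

Tuesday

Count forward from the earlier date (April 22, 1975) to the later (April 24, 1976):
Day-of-year of April 22, 1975: 112.
Day-of-year of April 24, 1976: 115.
1975 has 365 days, so 365 − 112 = 253 days remain in 1975.
Total: 253 + 115 = 368 days.
368 mod 7 = 4, so 4 days before Saturday is Tuesday.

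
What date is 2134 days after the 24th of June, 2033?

the 28th of April, 2039

Count 2134 days after June 24, 2033:
June 24, 2033 → June 24, 2034: 365 days.
June 24, 2034 → June 24, 2035: 365 days.
June 24, 2035 → June 24, 2036: 366 days (2036 is a leap year).
June 24, 2036 → June 24, 2037: 365 days.
June 24, 2037 → June 24, 2038: 365 days.
June 2038: 30 − 24 = 6 days remain.
Then 9 full months totalling 274 days.
April 1–28, 2039: 28 days.
Residual: 308 days.
Total: 2134 days.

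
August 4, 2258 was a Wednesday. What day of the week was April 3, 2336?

Friday

Day-of-year of August 4, 2258: 216.
Day-of-year of April 3, 2336: 94.
2258 has 365 days, so 365 − 216 = 149 days remain in 2258.
Full years 2259–2335: 59 common + 18 leap = 59×365 + 18×366 = 28123 days.
Total: 149 + 28123 + 94 = 28366 days.
28366 mod 7 = 2, so 2 days after Wednesday is Friday.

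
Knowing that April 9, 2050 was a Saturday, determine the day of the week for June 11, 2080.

Day-of-year of April 9, 2050: 99.
Day-of-year of June 11, 2080: 163.
2050 has 365 days, so 365 − 99 = 266 days remain in 2050.
Full years 2051–2079: 22 common + 7 leap = 22×365 + 7×366 = 10592 days.
Total: 266 + 10592 + 163 = 11021 days.
11021 mod 7 = 3, so 3 days after Saturday is Tuesday.

Tuesday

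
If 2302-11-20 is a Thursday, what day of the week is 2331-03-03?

Tuesday

From November 20, 2302 to November 20, 2330: 28 years, of which 7 contain a Feb 29 — 21×365 + 7×366 = 10227 days.
November 2330: 30 − 20 = 10 days remain.
Then December (31), January (31), February 2331 (28): 31 + 31 + 28 = 90 days.
March 1–3, 2331: 3 days.
Residual: 103 days.
Total: 10330 days.
10330 mod 7 = 5, so 5 days after Thursday is Tuesday.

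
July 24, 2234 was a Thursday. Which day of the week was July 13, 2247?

Tuesday

From July 24, 2234 to July 24, 2246: 12 years, of which 3 contain a Feb 29 — 9×365 + 3×366 = 4383 days.
July 2246: 31 − 24 = 7 days remain.
Then 11 full months totalling 334 days.
July 1–13, 2247: 13 days.
Residual: 354 days.
Total: 4737 days.
4737 mod 7 = 5, so 5 days after Thursday is Tuesday.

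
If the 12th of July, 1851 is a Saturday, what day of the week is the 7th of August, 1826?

Monday

Count forward from the earlier date (August 7, 1826) to the later (July 12, 1851):
Day-of-year of August 7, 1826: 219.
Day-of-year of July 12, 1851: 193.
1826 has 365 days, so 365 − 219 = 146 days remain in 1826.
Full years 1827–1850: 18 common + 6 leap = 18×365 + 6×366 = 8766 days.
Total: 146 + 8766 + 193 = 9105 days.
9105 mod 7 = 5, so 5 days before Saturday is Monday.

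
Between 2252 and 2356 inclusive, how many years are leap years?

Years divisible by 4: 2252, 2256, …, 2356 — 27 in all.
Of these, 2300 is divisible by 100 but not 400, so not leap.
Leap years: 27 − 1 = 26.

26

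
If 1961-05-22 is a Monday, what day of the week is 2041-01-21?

Day-of-year of May 22, 1961: 142.
Day-of-year of January 21, 2041: 21.
1961 has 365 days, so 365 − 142 = 223 days remain in 1961.
Full years 1962–2040: 59 common + 20 leap = 59×365 + 20×366 = 28855 days.
Total: 223 + 28855 + 21 = 29099 days.
29099 is a multiple of 7, so 2041-01-21 falls on the same weekday: Monday.

Monday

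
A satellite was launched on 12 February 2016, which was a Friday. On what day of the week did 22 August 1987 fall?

Count forward from the earlier date (August 22, 1987) to the later (February 12, 2016):
From August 22, 1987 to August 22, 2015: 28 years, of which 7 contain a Feb 29 — 21×365 + 7×366 = 10227 days.
(2000 is a leap year (divisible by 400).)
August 2015: 31 − 22 = 9 days remain.
Then September (30), October (31), November (30), December (31), January (31): 30 + 31 + 30 + 31 + 31 = 153 days.
February 1–12, 2016: 12 days (2016 is a leap year).
Residual: 174 days.
Total: 10401 days.
10401 mod 7 = 6, so 6 days before Friday is Saturday.

Saturday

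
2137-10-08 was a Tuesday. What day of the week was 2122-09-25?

Count forward from the earlier date (September 25, 2122) to the later (October 8, 2137):
From September 25, 2122 to September 25, 2137: 15 years, of which 4 contain a Feb 29 — 11×365 + 4×366 = 5479 days.
September 2137: 30 − 25 = 5 days remain.
October 1–8, 2137: 8 days.
Residual: 13 days.
Total: 5492 days.
5492 mod 7 = 4, so 4 days before Tuesday is Friday.

Friday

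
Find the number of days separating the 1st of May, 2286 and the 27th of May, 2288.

757

Day-of-year of May 1, 2286: 121.
Day-of-year of May 27, 2288: 148.
2286 has 365 days, so 365 − 121 = 244 days remain in 2286.
Full years: 2287: 365. Sum = 365.
Total: 244 + 365 + 148 = 757 days.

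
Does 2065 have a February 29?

No

2065 is not a leap year.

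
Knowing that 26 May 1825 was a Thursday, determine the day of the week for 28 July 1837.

Friday

From May 26, 1825 to May 26, 1837: 12 years, of which 3 contain a Feb 29 — 9×365 + 3×366 = 4383 days.
May 1837: 31 − 26 = 5 days remain.
Then June (30): 30 days.
July 1–28, 1837: 28 days.
Residual: 63 days.
Total: 4446 days.
4446 mod 7 = 1, so 1 day after Thursday is Friday.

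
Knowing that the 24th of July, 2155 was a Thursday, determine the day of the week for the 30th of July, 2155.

Wednesday

Within July 2155: 30 − 24 = 6 days.
6 mod 7 = 6, so 6 days after Thursday is Wednesday.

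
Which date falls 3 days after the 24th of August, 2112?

the 27th of August, 2112

Count 3 days after August 24, 2112:
Within August 2112: 27 − 24 = 3 days.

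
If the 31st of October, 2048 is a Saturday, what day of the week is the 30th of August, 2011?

Tuesday

Count forward from the earlier date (August 30, 2011) to the later (October 31, 2048):
From August 30, 2011 to August 30, 2048: 37 years, of which 10 contain a Feb 29 — 27×365 + 10×366 = 13515 days.
August 2048: 31 − 30 = 1 day remains.
Then September (30): 30 days.
October 1–31, 2048: 31 days.
Residual: 62 days.
Total: 13577 days.
13577 mod 7 = 4, so 4 days before Saturday is Tuesday.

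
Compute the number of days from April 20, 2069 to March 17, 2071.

696

April 20, 2069 → April 20, 2070: 365 days.
April 2070: 30 − 20 = 10 days remain.
Then 10 full months totalling 304 days.
March 1–17, 2071: 17 days.
Residual: 331 days.
Total: 696 days.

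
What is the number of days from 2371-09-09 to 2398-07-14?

Day-of-year of September 9, 2371: 252.
Day-of-year of July 14, 2398: 195.
2371 has 365 days, so 365 − 252 = 113 days remain in 2371.
Full years 2372–2397: 19 common + 7 leap = 19×365 + 7×366 = 9497 days.
Total: 113 + 9497 + 195 = 9805 days.

9805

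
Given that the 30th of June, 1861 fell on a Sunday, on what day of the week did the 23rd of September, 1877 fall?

Day-of-year of June 30, 1861: 181.
Day-of-year of September 23, 1877: 266.
1861 has 365 days, so 365 − 181 = 184 days remain in 1861.
Full years 1862–1876: 11 common + 4 leap = 11×365 + 4×366 = 5479 days.
Total: 184 + 5479 + 266 = 5929 days.
5929 is a multiple of 7, so the 23rd of September, 1877 falls on the same weekday: Sunday.

Sunday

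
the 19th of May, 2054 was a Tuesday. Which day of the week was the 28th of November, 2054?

May 2054: 31 − 19 = 12 days remain.
Then June (30), July (31), August (31), September (30), October (31): 30 + 31 + 31 + 30 + 31 = 153 days.
November 1–28, 2054: 28 days.
Total: 12 + 153 + 28 = 193 days.
193 mod 7 = 4, so 4 days after Tuesday is Saturday.

Saturday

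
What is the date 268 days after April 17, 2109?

January 10, 2110

Count 268 days after April 17, 2109:
Day-of-year of April 17, 2109: 107.
Day-of-year of January 10, 2110: 10.
2109 has 365 days, so 365 − 107 = 258 days remain in 2109.
Total: 258 + 10 = 268 days.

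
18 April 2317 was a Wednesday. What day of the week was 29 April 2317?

Within April 2317: 29 − 18 = 11 days.
11 mod 7 = 4, so 4 days after Wednesday is Sunday.

Sunday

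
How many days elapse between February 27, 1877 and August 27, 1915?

14059

Day-of-year of February 27, 1877: 58.
Day-of-year of August 27, 1915: 239.
1877 has 365 days, so 365 − 58 = 307 days remain in 1877.
Full years 1878–1914: 29 common + 8 leap = 29×365 + 8×366 = 13513 days.
Total: 307 + 13513 + 239 = 14059 days.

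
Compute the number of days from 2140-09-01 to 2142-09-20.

September 1, 2140 → September 1, 2141: 365 days.
September 1, 2141 → September 1, 2142: 365 days.
Within September 2142: 20 − 1 = 19 days.
Total: 749 days.

749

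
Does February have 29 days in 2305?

2305 is not a leap year.

No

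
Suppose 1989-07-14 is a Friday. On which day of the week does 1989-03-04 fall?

Saturday

Count forward from the earlier date (March 4, 1989) to the later (July 14, 1989):
March 1989: 31 − 4 = 27 days remain.
Then April (30), May (31), June (30): 30 + 31 + 30 = 91 days.
July 1–14, 1989: 14 days.
Total: 27 + 91 + 14 = 132 days.
132 mod 7 = 6, so 6 days before Friday is Saturday.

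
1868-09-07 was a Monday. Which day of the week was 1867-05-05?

Sunday

Count forward from the earlier date (May 5, 1867) to the later (September 7, 1868):
May 5, 1867 → May 5, 1868: 366 days (1868 is a leap year).
May 1868: 31 − 5 = 26 days remain.
Then June (30), July (31), August (31): 30 + 31 + 31 = 92 days.
September 1–7, 1868: 7 days.
Residual: 125 days.
Total: 491 days.
491 mod 7 = 1, so 1 day before Monday is Sunday.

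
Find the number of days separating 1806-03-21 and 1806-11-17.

241

March 1806: 31 − 21 = 10 days remain.
Then April (30), May (31), June (30), July (31), August (31), September (30), October (31): 30 + 31 + 30 + 31 + 31 + 30 + 31 = 214 days.
November 1–17, 1806: 17 days.
Total: 10 + 214 + 17 = 241 days.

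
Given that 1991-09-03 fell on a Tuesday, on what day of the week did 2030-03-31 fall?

From September 3, 1991 to September 3, 2029: 38 years, of which 10 contain a Feb 29 — 28×365 + 10×366 = 13880 days.
(2000 is a leap year (divisible by 400).)
September 2029: 30 − 3 = 27 days remain.
Then October (31), November (30), December (31), January (31), February 2030 (28): 31 + 30 + 31 + 31 + 28 = 151 days.
March 1–31, 2030: 31 days.
Residual: 209 days.
Total: 14089 days.
14089 mod 7 = 5, so 5 days after Tuesday is Sunday.

Sunday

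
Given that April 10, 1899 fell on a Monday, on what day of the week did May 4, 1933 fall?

Thursday

Day-of-year of April 10, 1899: 100.
Day-of-year of May 4, 1933: 124.
1899 has 365 days, so 365 − 100 = 265 days remain in 1899.
Full years 1900–1932: 25 common + 8 leap = 25×365 + 8×366 = 12053 days.
Total: 265 + 12053 + 124 = 12442 days.
12442 mod 7 = 3, so 3 days after Monday is Thursday.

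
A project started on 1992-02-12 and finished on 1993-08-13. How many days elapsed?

548

February 1992: 29 − 12 = 17 days remain (1992 is a leap year, so February has 29 days).
Then 17 full months totalling 518 days.
August 1–13, 1993: 13 days.
Total: 17 + 518 + 13 = 548 days.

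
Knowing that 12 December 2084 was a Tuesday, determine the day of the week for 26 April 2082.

Sunday

Count forward from the earlier date (April 26, 2082) to the later (December 12, 2084):
April 26, 2082 → April 26, 2083: 365 days.
April 26, 2083 → April 26, 2084: 366 days (2084 is a leap year).
April 2084: 30 − 26 = 4 days remain.
Then May (31), June (30), July (31), August (31), September (30), October (31), November (30): 31 + 30 + 31 + 31 + 30 + 31 + 30 = 214 days.
December 1–12, 2084: 12 days.
Residual: 230 days.
Total: 961 days.
961 mod 7 = 2, so 2 days before Tuesday is Sunday.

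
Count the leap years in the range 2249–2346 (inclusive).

Years divisible by 4: 2252, 2256, …, 2344 — 24 in all.
Of these, 2300 is divisible by 100 but not 400, so not leap.
Leap years: 24 − 1 = 23.

23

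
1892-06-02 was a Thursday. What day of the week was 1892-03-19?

Saturday

Count forward from the earlier date (March 19, 1892) to the later (June 2, 1892):
March 1892: 31 − 19 = 12 days remain.
Then April (30), May (31): 30 + 31 = 61 days.
June 1–2, 1892: 2 days.
Total: 12 + 61 + 2 = 75 days.
75 mod 7 = 5, so 5 days before Thursday is Saturday.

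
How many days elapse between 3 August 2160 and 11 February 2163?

922

August 3, 2160 → August 3, 2161: 365 days.
August 3, 2161 → August 3, 2162: 365 days.
August 2162: 31 − 3 = 28 days remain.
Then September (30), October (31), November (30), December (31), January (31): 30 + 31 + 30 + 31 + 31 = 153 days.
February 1–11, 2163: 11 days (2163 is not a leap year).
Residual: 192 days.
Total: 922 days.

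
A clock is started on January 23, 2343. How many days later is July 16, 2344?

January 2343: 31 − 23 = 8 days remain.
Then 17 full months totalling 516 days.
July 1–16, 2344: 16 days.
Total: 8 + 516 + 16 = 540 days.

540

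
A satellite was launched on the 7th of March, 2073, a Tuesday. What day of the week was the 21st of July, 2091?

Saturday

Day-of-year of March 7, 2073: 66.
Day-of-year of July 21, 2091: 202.
2073 has 365 days, so 365 − 66 = 299 days remain in 2073.
Full years 2074–2090: 13 common + 4 leap = 13×365 + 4×366 = 6209 days.
Total: 299 + 6209 + 202 = 6710 days.
6710 mod 7 = 4, so 4 days after Tuesday is Saturday.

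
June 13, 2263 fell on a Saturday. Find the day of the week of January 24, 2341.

From June 13, 2263 to June 13, 2340: 77 years, of which 19 contain a Feb 29 — 58×365 + 19×366 = 28124 days.
(2300 is not a leap year (divisible by 100 but not 400).)
June 2340: 30 − 13 = 17 days remain.
Then July (31), August (31), September (30), October (31), November (30), December (31): 31 + 31 + 30 + 31 + 30 + 31 = 184 days.
January 1–24, 2341: 24 days.
Residual: 225 days.
Total: 28349 days.
28349 mod 7 = 6, so 6 days after Saturday is Friday.

Friday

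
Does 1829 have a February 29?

No

1829 is not a leap year.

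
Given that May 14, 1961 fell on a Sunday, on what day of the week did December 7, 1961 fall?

May 1961: 31 − 14 = 17 days remain.
Then June (30), July (31), August (31), September (30), October (31), November (30): 30 + 31 + 31 + 30 + 31 + 30 = 183 days.
December 1–7, 1961: 7 days.
Total: 17 + 183 + 7 = 207 days.
207 mod 7 = 4, so 4 days after Sunday is Thursday.

Thursday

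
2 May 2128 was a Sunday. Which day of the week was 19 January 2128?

Monday

Count forward from the earlier date (January 19, 2128) to the later (May 2, 2128):
January 2128: 31 − 19 = 12 days remain.
Then February 2128 (29), March (31), April (30): 29 + 31 + 30 = 90 days.
May 1–2, 2128: 2 days.
Total: 12 + 90 + 2 = 104 days.
104 mod 7 = 6, so 6 days before Sunday is Monday.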